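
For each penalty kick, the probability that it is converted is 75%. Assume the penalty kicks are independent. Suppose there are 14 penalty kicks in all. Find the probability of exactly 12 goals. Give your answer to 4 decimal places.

0.1802

X ~ Binomial(n=14, p=0.75).
P(X=12) = C(14,12) · p^12 · (1−p)^2
= 91 · 0.031676 · 0.0625 = 0.180159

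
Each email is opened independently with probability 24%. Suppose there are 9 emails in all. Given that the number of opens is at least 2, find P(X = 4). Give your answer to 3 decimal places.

X ~ Binomial(9, 0.24). Want P(X=4 | X≥2) = P(X=4) / P(X≥2).
P(X=4) = C(9,4)·0.24^4·0.76^5 = 0.10599
P(X≥2) = 1 − 0.08459 − 0.24042 = 0.67499
Ratio = 0.10599 / 0.67499 = 0.15703

0.157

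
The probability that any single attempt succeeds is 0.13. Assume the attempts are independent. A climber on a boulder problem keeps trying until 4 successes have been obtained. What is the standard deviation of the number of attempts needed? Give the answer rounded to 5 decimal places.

Y = total attempts until the fourth success; negative binomial with r=4, p=0.13.
SD(Y) = √[r(1−p)/p²] = √(205.9171598) = 14.3498139

14.34981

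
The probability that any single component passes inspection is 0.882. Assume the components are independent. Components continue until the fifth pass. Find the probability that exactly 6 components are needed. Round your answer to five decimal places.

Y = trial on which the fifth success occurs; negative binomial, r=5, p=0.882.
P(Y=6) = C(5,4) · p^5 · (1−p)^1
= 5 · 0.53376 · 0.118 = 0.3149162

0.31492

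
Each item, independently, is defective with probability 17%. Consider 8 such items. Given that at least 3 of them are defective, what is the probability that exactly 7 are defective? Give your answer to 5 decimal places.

X ~ Binomial(8, 0.17). Want P(X=7 | X≥3) = P(X=7) / P(X≥3).
P(X=7) = C(8,7)·0.17^7·0.83^1 = 0.0000272
P(X≥3) = 1 − 0.2252292 − 0.3690503 − 0.2645602 = 0.1411603
Ratio = 0.0000272 / 0.1411603 = 0.0001930

0.00019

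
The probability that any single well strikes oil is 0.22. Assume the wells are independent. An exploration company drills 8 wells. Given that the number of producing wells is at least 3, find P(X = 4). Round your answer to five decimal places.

0.24411

X ~ Binomial(8, 0.22). Want P(X=4 | X≥3) = P(X=4) / P(X≥3).
P(X=4) = C(8,4)·0.22^4·0.78^4 = 0.0606970
P(X≥3) = 1 − 0.1370114 − 0.3091540 − 0.3051905 = 0.2486441
Ratio = 0.0606970 / 0.2486441 = 0.2441120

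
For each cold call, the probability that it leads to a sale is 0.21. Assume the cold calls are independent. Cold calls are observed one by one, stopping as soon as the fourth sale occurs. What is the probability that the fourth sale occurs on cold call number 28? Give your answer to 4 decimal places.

Y = trial on which the fourth success occurs; negative binomial, r=4, p=0.21.
P(Y=28) = C(27,3) · p^4 · (1−p)^24
= 2925 · 0.0019448 · 0.0034918 = 0.019863

0.0199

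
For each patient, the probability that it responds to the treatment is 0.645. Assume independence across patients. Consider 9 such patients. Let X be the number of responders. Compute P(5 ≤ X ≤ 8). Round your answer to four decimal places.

X ~ Binomial(9, 0.645); P(5 ≤ X ≤ 8) = Σ C(9,k) p^k (1−p)^(9−k) over k:
  k=5: C(9,5)·0.645^5·0.355^4 = 0.223400
  k=6: C(9,6)·0.645^6·0.355^3 = 0.270597
  k=7: C(9,7)·0.645^7·0.355^2 = 0.210706
  k=8: C(9,8)·0.645^8·0.355^1 = 0.095708
Total = 0.800411

0.8004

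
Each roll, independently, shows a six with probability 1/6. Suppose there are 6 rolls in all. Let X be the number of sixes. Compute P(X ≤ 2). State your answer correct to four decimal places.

X ~ Binomial(6, 0.166667); P(X ≤ 2) = Σ C(6,k) p^k (1−p)^(6−k) over k:
  k=0: C(6,0)·0.166667^0·0.833333^6 = 0.334898
  k=1: C(6,1)·0.166667^1·0.833333^5 = 0.401878
  k=2: C(6,2)·0.166667^2·0.833333^4 = 0.200939
Total = 0.937714

0.9377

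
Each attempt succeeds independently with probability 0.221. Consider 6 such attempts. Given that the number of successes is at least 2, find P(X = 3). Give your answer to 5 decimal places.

0.25762

X ~ Binomial(6, 0.221). Want P(X=3 | X≥2) = P(X=3) / P(X≥2).
P(X=3) = C(6,3)·0.221^3·0.779^3 = 0.1020515
P(X≥2) = 1 − 0.2234728 − 0.3803915 = 0.3961357
Ratio = 0.1020515 / 0.3961357 = 0.2576174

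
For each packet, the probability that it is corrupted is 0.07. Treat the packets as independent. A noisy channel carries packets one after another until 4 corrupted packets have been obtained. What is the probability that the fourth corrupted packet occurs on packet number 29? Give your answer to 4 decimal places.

0.0128

Y = trial on which the fourth success occurs; negative binomial, r=4, p=0.07.
P(Y=29) = C(28,3) · p^4 · (1−p)^25
= 3276 · 2.401e-05 · 0.16296 = 0.012818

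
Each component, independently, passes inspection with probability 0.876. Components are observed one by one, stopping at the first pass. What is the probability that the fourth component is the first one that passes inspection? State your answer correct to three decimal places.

Geometric (trials to first success), p = 0.876.
P(Y = 4) = (1−p)^3 · p = 0.0019066 · 0.876 = 0.00167

0.002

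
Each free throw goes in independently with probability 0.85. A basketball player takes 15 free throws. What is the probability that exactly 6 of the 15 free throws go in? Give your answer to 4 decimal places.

0.0001

X ~ Binomial(n=15, p=0.85).
P(X=6) = C(15,6) · p^6 · (1−p)^9
= 5005 · 0.37715 · 3.8443e-08 = 0.000073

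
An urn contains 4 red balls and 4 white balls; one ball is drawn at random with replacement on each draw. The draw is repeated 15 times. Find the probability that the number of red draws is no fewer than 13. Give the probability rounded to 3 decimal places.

0.004

X ~ Binomial(15, 0.50); P(X ≥ 13) = Σ C(15,k) p^k (1−p)^(15−k) over k:
  k=13: C(15,13)·0.50^13·0.50^2 = 0.00320
  k=14: C(15,14)·0.50^14·0.50^1 = 0.00046
  k=15: C(15,15)·0.50^15·0.50^0 = 0.00003
Total = 0.00369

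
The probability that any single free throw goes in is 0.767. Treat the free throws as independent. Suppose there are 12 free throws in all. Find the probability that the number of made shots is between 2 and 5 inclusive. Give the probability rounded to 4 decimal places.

X ~ Binomial(12, 0.767); P(2 ≤ X ≤ 5) = Σ C(12,k) p^k (1−p)^(12−k) over k:
  k=2: C(12,2)·0.767^2·0.233^10 = 0.000018
  k=3: C(12,3)·0.767^3·0.233^9 = 0.000201
  k=4: C(12,4)·0.767^4·0.233^8 = 0.001488
  k=5: C(12,5)·0.767^5·0.233^7 = 0.007838
Total = 0.009545

0.0095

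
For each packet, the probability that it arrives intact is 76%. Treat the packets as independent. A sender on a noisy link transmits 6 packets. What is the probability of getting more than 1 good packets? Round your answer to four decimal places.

X ~ Binomial(6, 0.76); P(X ≥ 2) = Σ C(6,k) p^k (1−p)^(6−k) over k:
  k=2: C(6,2)·0.76^2·0.24^4 = 0.028745
  k=3: C(6,3)·0.76^3·0.24^3 = 0.121368
  k=4: C(6,4)·0.76^4·0.24^2 = 0.288249
  k=5: C(6,5)·0.76^5·0.24^1 = 0.365116
  k=6: C(6,6)·0.76^6·0.24^0 = 0.192700
Total = 0.996178

0.9962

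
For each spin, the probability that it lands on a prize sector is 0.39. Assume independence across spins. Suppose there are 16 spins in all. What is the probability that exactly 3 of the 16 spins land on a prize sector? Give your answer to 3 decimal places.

0.054

X ~ Binomial(n=16, p=0.39).
P(X=3) = C(16,3) · p^3 · (1−p)^13
= 560 · 0.059319 · 0.0016192 = 0.05379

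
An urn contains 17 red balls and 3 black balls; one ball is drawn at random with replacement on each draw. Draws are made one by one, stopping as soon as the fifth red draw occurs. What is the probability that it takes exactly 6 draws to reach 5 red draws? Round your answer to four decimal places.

0.3328

Y = trial on which the fifth success occurs; negative binomial, r=5, p=0.85.
P(Y=6) = C(5,4) · p^5 · (1−p)^1
= 5 · 0.44371 · 0.15 = 0.332779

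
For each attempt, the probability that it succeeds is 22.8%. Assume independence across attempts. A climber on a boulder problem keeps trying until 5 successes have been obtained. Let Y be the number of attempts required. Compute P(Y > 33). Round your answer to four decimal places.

0.0995

Needing more than 33 attempts ⇔ fewer than 5 successes in the first 33. With X ~ Binomial(33, 0.228), P(Y > 33) = P(X ≤ 4).
  k=0: C(33,0)·0.228^0·0.772^33 = 0.000196
  k=1: C(33,1)·0.228^1·0.772^32 = 0.001906
  k=2: C(33,2)·0.228^2·0.772^31 = 0.009008
  k=3: C(33,3)·0.228^3·0.772^30 = 0.027491
  k=4: C(33,4)·0.228^4·0.772^29 = 0.060894
P(X ≤ 4) = 0.099496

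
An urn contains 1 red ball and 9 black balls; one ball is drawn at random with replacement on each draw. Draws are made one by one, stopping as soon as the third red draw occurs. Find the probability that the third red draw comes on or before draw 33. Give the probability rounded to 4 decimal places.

Finishing within 33 draws ⇔ at least 3 successes in the first 33. With X ~ Binomial(33, 0.10), P(Y ≤ 33) = 1 − P(X ≤ 2).
  k=0: C(33,0)·0.10^0·0.90^33 = 0.030903
  k=1: C(33,1)·0.10^1·0.90^32 = 0.113312
  k=2: C(33,2)·0.10^2·0.90^31 = 0.201443
1 − 0.345658 = 0.654342

0.6543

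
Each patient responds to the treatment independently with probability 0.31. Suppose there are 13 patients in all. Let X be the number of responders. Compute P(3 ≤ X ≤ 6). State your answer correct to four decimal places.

X ~ Binomial(13, 0.31); P(3 ≤ X ≤ 6) = Σ C(13,k) p^k (1−p)^(13−k) over k:
  k=3: C(13,3)·0.31^3·0.69^10 = 0.208421
  k=4: C(13,4)·0.31^4·0.69^9 = 0.234096
  k=5: C(13,5)·0.31^5·0.69^8 = 0.189313
  k=6: C(13,6)·0.31^6·0.69^7 = 0.113405
Total = 0.745235

0.7452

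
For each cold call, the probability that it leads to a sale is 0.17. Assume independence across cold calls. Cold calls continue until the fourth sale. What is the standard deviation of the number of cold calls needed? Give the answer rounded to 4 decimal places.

Y = total cold calls until the fourth success; negative binomial with r=4, p=0.17.
SD(Y) = √[r(1−p)/p²] = √(114.878893) = 10.718157

10.7182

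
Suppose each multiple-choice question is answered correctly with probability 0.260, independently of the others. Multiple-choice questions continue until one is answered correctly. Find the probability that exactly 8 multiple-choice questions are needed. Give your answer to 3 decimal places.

0.032

Geometric (trials to first success), p = 0.26.
P(Y = 8) = (1−p)^7 · p = 0.12151 · 0.26 = 0.03159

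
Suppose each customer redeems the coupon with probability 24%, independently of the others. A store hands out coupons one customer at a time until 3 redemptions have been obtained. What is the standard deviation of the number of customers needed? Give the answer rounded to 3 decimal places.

6.292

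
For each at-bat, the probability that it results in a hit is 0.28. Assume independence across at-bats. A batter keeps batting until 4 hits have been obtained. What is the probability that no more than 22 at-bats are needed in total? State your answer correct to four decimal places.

0.9019

Finishing within 22 at-bats ⇔ at least 4 successes in the first 22. With X ~ Binomial(22, 0.28), P(Y ≤ 22) = 1 − P(X ≤ 3).
  k=0: C(22,0)·0.28^0·0.72^22 = 0.000727
  k=1: C(22,1)·0.28^1·0.72^21 = 0.006217
  k=2: C(22,2)·0.28^2·0.72^20 = 0.025385
  k=3: C(22,3)·0.28^3·0.72^19 = 0.065813
1 − 0.098142 = 0.901858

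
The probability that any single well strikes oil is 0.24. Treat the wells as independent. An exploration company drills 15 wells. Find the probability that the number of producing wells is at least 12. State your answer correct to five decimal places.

0.00001

X ~ Binomial(15, 0.24); P(X ≥ 12) = Σ C(15,k) p^k (1−p)^(15−k) over k:
  k=12: C(15,12)·0.24^12·0.76^3 = 0.0000073
  k=13: C(15,13)·0.24^13·0.76^2 = 0.0000005
  k=14: C(15,14)·0.24^14·0.76^1 = 0.0000000
  k=15: C(15,15)·0.24^15·0.76^0 = 0.0000000
Total = 0.0000079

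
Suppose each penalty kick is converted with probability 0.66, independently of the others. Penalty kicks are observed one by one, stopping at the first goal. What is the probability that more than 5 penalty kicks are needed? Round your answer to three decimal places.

0.005

Y = number of penalty kicks to the first success; geometric, p = 0.66.
P(Y > 5) = P(first 5 all fail) = (1−p)^5 = 0.00454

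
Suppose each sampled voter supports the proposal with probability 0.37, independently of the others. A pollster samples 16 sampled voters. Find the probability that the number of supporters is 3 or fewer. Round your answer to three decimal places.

0.102

X ~ Binomial(16, 0.37); P(X ≤ 3) = Σ C(16,k) p^k (1−p)^(16−k) over k:
  k=0: C(16,0)·0.37^0·0.63^16 = 0.00062
  k=1: C(16,1)·0.37^1·0.63^15 = 0.00579
  k=2: C(16,2)·0.37^2·0.63^14 = 0.02549
  k=3: C(16,3)·0.37^3·0.63^13 = 0.06986
Total = 0.10175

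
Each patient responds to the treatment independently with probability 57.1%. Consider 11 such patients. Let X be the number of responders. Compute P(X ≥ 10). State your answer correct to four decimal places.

0.0195

X ~ Binomial(11, 0.571); P(X ≥ 10) = Σ C(11,k) p^k (1−p)^(11−k) over k:
  k=10: C(11,10)·0.571^10·0.429^1 = 0.017386
  k=11: C(11,11)·0.571^11·0.429^0 = 0.002104
Total = 0.019490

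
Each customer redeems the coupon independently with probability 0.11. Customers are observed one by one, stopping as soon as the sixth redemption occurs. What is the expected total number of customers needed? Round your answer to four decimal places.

54.5455

Y = total customers until the sixth success; negative binomial with r=6, p=0.11.
E[Y] = r / p = 6 / 0.11 = 54.545455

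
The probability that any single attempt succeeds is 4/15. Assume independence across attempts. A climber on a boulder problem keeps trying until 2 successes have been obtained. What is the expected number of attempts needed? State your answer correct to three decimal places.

Y = total attempts until the second success; negative binomial with r=2, p=0.266667.
E[Y] = r / p = 2 / 0.266667 = 7.50000

7.500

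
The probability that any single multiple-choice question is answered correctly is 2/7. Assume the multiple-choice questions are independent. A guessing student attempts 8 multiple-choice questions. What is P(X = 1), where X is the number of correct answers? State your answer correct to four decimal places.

X ~ Binomial(n=8, p=0.285714).
P(X=1) = C(8,1) · p^1 · (1−p)^7
= 8 · 0.28571 · 0.094865 = 0.216833

0.2168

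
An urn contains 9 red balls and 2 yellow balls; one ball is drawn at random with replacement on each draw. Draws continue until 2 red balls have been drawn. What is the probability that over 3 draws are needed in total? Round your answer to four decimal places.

0.0872

Needing more than 3 draws ⇔ fewer than 2 successes in the first 3. With X ~ Binomial(3, 0.818182), P(Y > 3) = P(X ≤ 1).
  k=0: C(3,0)·0.818182^0·0.181818^3 = 0.006011
  k=1: C(3,1)·0.818182^1·0.181818^2 = 0.081142
P(X ≤ 1) = 0.087153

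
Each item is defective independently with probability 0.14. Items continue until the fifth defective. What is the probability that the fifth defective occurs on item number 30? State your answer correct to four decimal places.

Y = trial on which the fifth success occurs; negative binomial, r=5, p=0.14.
P(Y=30) = C(29,4) · p^5 · (1−p)^25
= 23751 · 5.3782e-05 · 0.023039 = 0.029430

0.0294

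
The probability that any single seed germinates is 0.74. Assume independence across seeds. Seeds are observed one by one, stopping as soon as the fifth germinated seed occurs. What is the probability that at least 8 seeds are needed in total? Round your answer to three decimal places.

Needing more than 7 seeds ⇔ fewer than 5 successes in the first 7. With X ~ Binomial(7, 0.74), P(Y > 7) = P(X ≤ 4).
  k=0: C(7,0)·0.74^0·0.26^7 = 0.00008
  k=1: C(7,1)·0.74^1·0.26^6 = 0.00160
  k=2: C(7,2)·0.74^2·0.26^5 = 0.01366
  k=3: C(7,3)·0.74^3·0.26^4 = 0.06481
  k=4: C(7,4)·0.74^4·0.26^3 = 0.18447
P(X ≤ 4) = 0.26462

0.265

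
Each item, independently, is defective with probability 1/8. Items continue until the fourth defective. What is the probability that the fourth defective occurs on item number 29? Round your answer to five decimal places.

Y = trial on which the fourth success occurs; negative binomial, r=4, p=0.125.
P(Y=29) = C(28,3) · p^4 · (1−p)^25
= 3276 · 0.00024414 · 0.035498 = 0.0283913

0.02839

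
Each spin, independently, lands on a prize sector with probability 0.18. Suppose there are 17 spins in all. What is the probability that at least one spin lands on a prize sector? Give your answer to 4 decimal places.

P(at least one) = 1 − P(none) = 1 − (1 − 0.18)^17
= 1 − 0.034264 = 0.965736

0.9657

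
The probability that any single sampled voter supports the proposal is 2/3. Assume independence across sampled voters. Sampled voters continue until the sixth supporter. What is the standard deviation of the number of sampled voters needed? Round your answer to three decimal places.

Y = total sampled voters until the sixth success; negative binomial with r=6, p=0.666667.
SD(Y) = √[r(1−p)/p²] = √(4.50000) = 2.12132

2.121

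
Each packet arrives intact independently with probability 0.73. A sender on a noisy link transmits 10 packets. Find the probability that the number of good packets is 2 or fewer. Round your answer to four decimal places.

0.0007

X ~ Binomial(10, 0.73); P(X ≤ 2) = Σ C(10,k) p^k (1−p)^(10−k) over k:
  k=0: C(10,0)·0.73^0·0.27^10 = 0.000002
  k=1: C(10,1)·0.73^1·0.27^9 = 0.000056
  k=2: C(10,2)·0.73^2·0.27^8 = 0.000677
Total = 0.000735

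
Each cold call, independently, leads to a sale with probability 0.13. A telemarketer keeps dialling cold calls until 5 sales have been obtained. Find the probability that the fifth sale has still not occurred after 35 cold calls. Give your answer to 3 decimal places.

Needing more than 35 cold calls ⇔ fewer than 5 successes in the first 35. With X ~ Binomial(35, 0.13), P(Y > 35) = P(X ≤ 4).
  k=0: C(35,0)·0.13^0·0.87^35 = 0.00764
  k=1: C(35,1)·0.13^1·0.87^34 = 0.03996
  k=2: C(35,2)·0.13^2·0.87^33 = 0.10152
  k=3: C(35,3)·0.13^3·0.87^32 = 0.16686
  k=4: C(35,4)·0.13^4·0.87^31 = 0.19947
P(X ≤ 4) = 0.51545

0.515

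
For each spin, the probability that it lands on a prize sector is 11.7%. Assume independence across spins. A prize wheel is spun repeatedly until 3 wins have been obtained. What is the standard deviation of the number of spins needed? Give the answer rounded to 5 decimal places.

13.91090

Y = total spins until the third success; negative binomial with r=3, p=0.117.
SD(Y) = √[r(1−p)/p²] = √(193.5130397) = 13.9108964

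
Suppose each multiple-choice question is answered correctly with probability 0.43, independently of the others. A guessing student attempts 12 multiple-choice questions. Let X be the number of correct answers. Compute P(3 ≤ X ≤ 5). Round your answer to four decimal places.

0.5273

X ~ Binomial(12, 0.43); P(3 ≤ X ≤ 5) = Σ C(12,k) p^k (1−p)^(12−k) over k:
  k=3: C(12,3)·0.43^3·0.57^9 = 0.111097
  k=4: C(12,4)·0.43^4·0.57^8 = 0.188572
  k=5: C(12,5)·0.43^5·0.57^7 = 0.227610
Total = 0.527279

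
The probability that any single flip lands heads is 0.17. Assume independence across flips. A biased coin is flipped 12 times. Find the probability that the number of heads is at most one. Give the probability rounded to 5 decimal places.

0.36961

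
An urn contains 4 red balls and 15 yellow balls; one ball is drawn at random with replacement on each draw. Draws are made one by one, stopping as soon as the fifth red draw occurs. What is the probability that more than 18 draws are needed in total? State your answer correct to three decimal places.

0.676

Needing more than 18 draws ⇔ fewer than 5 successes in the first 18. With X ~ Binomial(18, 0.210526), P(Y > 18) = P(X ≤ 4).
  k=0: C(18,0)·0.210526^0·0.789474^18 = 0.01419
  k=1: C(18,1)·0.210526^1·0.789474^17 = 0.06813
  k=2: C(18,2)·0.210526^2·0.789474^16 = 0.15442
  k=3: C(18,3)·0.210526^3·0.789474^15 = 0.21962
  k=4: C(18,4)·0.210526^4·0.789474^14 = 0.21962
P(X ≤ 4) = 0.67598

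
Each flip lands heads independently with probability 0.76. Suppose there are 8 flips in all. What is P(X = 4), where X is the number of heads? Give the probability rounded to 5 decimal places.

0.07748

X ~ Binomial(n=8, p=0.76).
P(X=4) = C(8,4) · p^4 · (1−p)^4
= 70 · 0.33362 · 0.0033178 = 0.0774814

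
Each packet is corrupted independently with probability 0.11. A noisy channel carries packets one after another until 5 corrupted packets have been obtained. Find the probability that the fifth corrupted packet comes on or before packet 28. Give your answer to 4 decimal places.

0.1886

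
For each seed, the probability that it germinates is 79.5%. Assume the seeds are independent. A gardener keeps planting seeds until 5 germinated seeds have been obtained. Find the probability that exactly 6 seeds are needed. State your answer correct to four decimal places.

0.3255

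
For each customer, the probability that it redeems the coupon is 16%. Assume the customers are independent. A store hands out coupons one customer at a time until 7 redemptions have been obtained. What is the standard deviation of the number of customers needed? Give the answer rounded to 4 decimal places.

Y = total customers until the seventh success; negative binomial with r=7, p=0.16.
SD(Y) = √[r(1−p)/p²] = √(229.687500) = 15.155445

15.1554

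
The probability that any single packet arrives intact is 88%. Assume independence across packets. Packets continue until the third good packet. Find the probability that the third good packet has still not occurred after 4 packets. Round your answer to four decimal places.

0.0732

Needing more than 4 packets ⇔ fewer than 3 successes in the first 4. With X ~ Binomial(4, 0.88), P(Y > 4) = P(X ≤ 2).
  k=0: C(4,0)·0.88^0·0.12^4 = 0.000207
  k=1: C(4,1)·0.88^1·0.12^3 = 0.006083
  k=2: C(4,2)·0.88^2·0.12^2 = 0.066908
P(X ≤ 2) = 0.073198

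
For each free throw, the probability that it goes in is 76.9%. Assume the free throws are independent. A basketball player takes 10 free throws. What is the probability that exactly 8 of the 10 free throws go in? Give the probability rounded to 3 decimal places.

0.294

X ~ Binomial(n=10, p=0.769).
P(X=8) = C(10,8) · p^8 · (1−p)^2
= 45 · 0.1223 · 0.053361 = 0.29366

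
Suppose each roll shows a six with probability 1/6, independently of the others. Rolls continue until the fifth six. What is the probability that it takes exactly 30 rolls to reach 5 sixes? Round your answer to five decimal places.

Y = trial on which the fifth success occurs; negative binomial, r=5, p=0.166667.
P(Y=30) = C(29,4) · p^5 · (1−p)^25
= 23751 · 0.0001286 · 0.010483 = 0.0320180

0.03202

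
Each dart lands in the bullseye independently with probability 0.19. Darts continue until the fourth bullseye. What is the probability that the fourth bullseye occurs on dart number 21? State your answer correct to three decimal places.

Y = trial on which the fourth success occurs; negative binomial, r=4, p=0.19.
P(Y=21) = C(20,3) · p^4 · (1−p)^17
= 1140 · 0.0013032 · 0.027813 = 0.04132

0.041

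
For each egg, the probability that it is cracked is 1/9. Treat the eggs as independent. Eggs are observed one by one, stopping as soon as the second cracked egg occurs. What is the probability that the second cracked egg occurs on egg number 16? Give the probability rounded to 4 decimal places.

0.0356

Y = trial on which the second success occurs; negative binomial, r=2, p=0.111111.
P(Y=16) = C(15,1) · p^2 · (1−p)^14
= 15 · 0.012346 · 0.19225 = 0.035602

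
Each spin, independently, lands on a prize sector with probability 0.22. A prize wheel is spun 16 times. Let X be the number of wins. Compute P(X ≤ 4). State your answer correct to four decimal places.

X ~ Binomial(16, 0.22); P(X ≤ 4) = Σ C(16,k) p^k (1−p)^(16−k) over k:
  k=0: C(16,0)·0.22^0·0.78^16 = 0.018772
  k=1: C(16,1)·0.22^1·0.78^15 = 0.084715
  k=2: C(16,2)·0.22^2·0.78^14 = 0.179205
  k=3: C(16,3)·0.22^3·0.78^13 = 0.235877
  k=4: C(16,4)·0.22^4·0.78^12 = 0.216221
Total = 0.734791

0.7348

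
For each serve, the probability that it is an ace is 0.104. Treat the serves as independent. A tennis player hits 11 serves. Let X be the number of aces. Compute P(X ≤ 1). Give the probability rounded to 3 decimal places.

X ~ Binomial(11, 0.104); P(X ≤ 1) = Σ C(11,k) p^k (1−p)^(11−k) over k:
  k=0: C(11,0)·0.104^0·0.896^11 = 0.29881
  k=1: C(11,1)·0.104^1·0.896^10 = 0.38151
Total = 0.68032

0.680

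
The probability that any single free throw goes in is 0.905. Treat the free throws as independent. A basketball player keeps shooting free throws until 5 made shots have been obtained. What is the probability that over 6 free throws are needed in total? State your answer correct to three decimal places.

0.105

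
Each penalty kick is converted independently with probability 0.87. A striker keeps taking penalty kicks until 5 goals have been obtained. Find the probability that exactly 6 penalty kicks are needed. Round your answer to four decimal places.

Y = trial on which the fifth success occurs; negative binomial, r=5, p=0.87.
P(Y=6) = C(5,4) · p^5 · (1−p)^1
= 5 · 0.49842 · 0.13 = 0.323974

0.3240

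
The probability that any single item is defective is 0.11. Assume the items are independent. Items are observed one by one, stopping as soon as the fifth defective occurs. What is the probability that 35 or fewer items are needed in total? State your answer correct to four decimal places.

0.3399

Finishing within 35 items ⇔ at least 5 successes in the first 35. With X ~ Binomial(35, 0.11), P(Y ≤ 35) = 1 − P(X ≤ 4).
  k=0: C(35,0)·0.11^0·0.89^35 = 0.016930
  k=1: C(35,1)·0.11^1·0.89^34 = 0.073235
  k=2: C(35,2)·0.11^2·0.89^33 = 0.153877
  k=3: C(35,3)·0.11^3·0.89^32 = 0.209203
  k=4: C(35,4)·0.11^4·0.89^31 = 0.206852
1 − 0.660097 = 0.339903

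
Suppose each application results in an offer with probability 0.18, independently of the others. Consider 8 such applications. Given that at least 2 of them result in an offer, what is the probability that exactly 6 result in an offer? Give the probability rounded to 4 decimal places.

0.0015

X ~ Binomial(8, 0.18). Want P(X=6 | X≥2) = P(X=6) / P(X≥2).
P(X=6) = C(8,6)·0.18^6·0.82^2 = 0.000640
P(X≥2) = 1 − 0.204414 − 0.358971 = 0.436615
Ratio = 0.000640 / 0.436615 = 0.001467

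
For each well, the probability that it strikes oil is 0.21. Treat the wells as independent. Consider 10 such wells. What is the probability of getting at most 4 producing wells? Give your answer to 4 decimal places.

0.9601

X ~ Binomial(10, 0.21); P(X ≤ 4) = Σ C(10,k) p^k (1−p)^(10−k) over k:
  k=0: C(10,0)·0.21^0·0.79^10 = 0.094683
  k=1: C(10,1)·0.21^1·0.79^9 = 0.251688
  k=2: C(10,2)·0.21^2·0.79^8 = 0.301070
  k=3: C(10,3)·0.21^3·0.79^7 = 0.213417
  k=4: C(10,4)·0.21^4·0.79^6 = 0.099279
Total = 0.960138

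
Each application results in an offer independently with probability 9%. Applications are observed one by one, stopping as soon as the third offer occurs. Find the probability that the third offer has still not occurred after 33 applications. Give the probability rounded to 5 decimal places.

Needing more than 33 applications ⇔ fewer than 3 successes in the first 33. With X ~ Binomial(33, 0.09), P(Y > 33) = P(X ≤ 2).
  k=0: C(33,0)·0.09^0·0.91^33 = 0.0445006
  k=1: C(33,1)·0.09^1·0.91^32 = 0.1452382
  k=2: C(33,2)·0.09^2·0.91^31 = 0.2298276
P(X ≤ 2) = 0.4195664

0.41957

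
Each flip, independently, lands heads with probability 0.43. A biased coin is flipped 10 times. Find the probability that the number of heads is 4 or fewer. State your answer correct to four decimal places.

X ~ Binomial(10, 0.43); P(X ≤ 4) = Σ C(10,k) p^k (1−p)^(10−k) over k:
  k=0: C(10,0)·0.43^0·0.57^10 = 0.003620
  k=1: C(10,1)·0.43^1·0.57^9 = 0.027311
  k=2: C(10,2)·0.43^2·0.57^8 = 0.092715
  k=3: C(10,3)·0.43^3·0.57^7 = 0.186514
  k=4: C(10,4)·0.43^4·0.57^6 = 0.246231
Total = 0.556391

0.5564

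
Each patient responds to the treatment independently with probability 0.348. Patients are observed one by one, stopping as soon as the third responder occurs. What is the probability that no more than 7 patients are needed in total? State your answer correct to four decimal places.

0.4631

Finishing within 7 patients ⇔ at least 3 successes in the first 7. With X ~ Binomial(7, 0.348), P(Y ≤ 7) = 1 − P(X ≤ 2).
  k=0: C(7,0)·0.348^0·0.652^7 = 0.050088
  k=1: C(7,1)·0.348^1·0.652^6 = 0.187138
  k=2: C(7,2)·0.348^2·0.652^5 = 0.299651
1 − 0.536877 = 0.463123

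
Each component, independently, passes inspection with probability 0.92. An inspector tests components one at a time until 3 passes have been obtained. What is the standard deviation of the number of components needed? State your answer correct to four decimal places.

0.5325

Y = total components until the third success; negative binomial with r=3, p=0.92.
SD(Y) = √[r(1−p)/p²] = √(0.283554) = 0.532498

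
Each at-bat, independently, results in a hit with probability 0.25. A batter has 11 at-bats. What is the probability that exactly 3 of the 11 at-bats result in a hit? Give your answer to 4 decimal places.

0.2581

X ~ Binomial(n=11, p=0.25).
P(X=3) = C(11,3) · p^3 · (1−p)^8
= 165 · 0.015625 · 0.10011 = 0.258104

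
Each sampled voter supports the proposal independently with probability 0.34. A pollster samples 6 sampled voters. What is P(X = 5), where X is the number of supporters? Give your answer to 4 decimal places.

X ~ Binomial(n=6, p=0.34).
P(X=5) = C(6,5) · p^5 · (1−p)^1
= 6 · 0.0045435 · 0.66 = 0.017992

0.0180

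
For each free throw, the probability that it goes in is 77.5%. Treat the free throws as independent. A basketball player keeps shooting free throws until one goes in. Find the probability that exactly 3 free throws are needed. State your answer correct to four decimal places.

0.0392

Geometric (trials to first success), p = 0.775.
P(Y = 3) = (1−p)^2 · p = 0.050625 · 0.775 = 0.039234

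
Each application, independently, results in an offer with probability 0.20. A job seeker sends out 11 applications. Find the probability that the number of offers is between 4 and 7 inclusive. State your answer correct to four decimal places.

0.1609

X ~ Binomial(11, 0.20); P(4 ≤ X ≤ 7) = Σ C(11,k) p^k (1−p)^(11−k) over k:
  k=4: C(11,4)·0.20^4·0.80^7 = 0.110730
  k=5: C(11,5)·0.20^5·0.80^6 = 0.038755
  k=6: C(11,6)·0.20^6·0.80^5 = 0.009689
  k=7: C(11,7)·0.20^7·0.80^4 = 0.001730
Total = 0.160904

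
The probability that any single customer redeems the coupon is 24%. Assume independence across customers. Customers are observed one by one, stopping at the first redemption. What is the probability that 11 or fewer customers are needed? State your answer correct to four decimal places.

0.9511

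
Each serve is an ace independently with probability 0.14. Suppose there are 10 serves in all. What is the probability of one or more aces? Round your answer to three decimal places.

P(at least one) = 1 − P(none) = 1 − (1 − 0.14)^10
= 1 − 0.22130 = 0.77870

0.779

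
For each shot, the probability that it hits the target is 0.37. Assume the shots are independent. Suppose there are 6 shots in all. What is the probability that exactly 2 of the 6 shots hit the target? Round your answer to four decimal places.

X ~ Binomial(n=6, p=0.37).
P(X=2) = C(6,2) · p^2 · (1−p)^4
= 15 · 0.1369 · 0.15753 = 0.323487

0.3235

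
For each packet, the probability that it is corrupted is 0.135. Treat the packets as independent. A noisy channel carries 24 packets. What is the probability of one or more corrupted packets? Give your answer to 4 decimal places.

P(at least one) = 1 − P(none) = 1 − (1 − 0.135)^24
= 1 − 0.030788 = 0.969212

0.9692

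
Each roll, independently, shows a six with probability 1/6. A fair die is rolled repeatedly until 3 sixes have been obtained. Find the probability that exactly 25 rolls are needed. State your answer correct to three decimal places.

Y = trial on which the third success occurs; negative binomial, r=3, p=0.166667.
P(Y=25) = C(24,2) · p^3 · (1−p)^22
= 276 · 0.0046296 · 0.018114 = 0.02315

0.023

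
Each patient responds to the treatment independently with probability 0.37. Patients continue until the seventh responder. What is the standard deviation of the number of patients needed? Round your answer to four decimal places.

Y = total patients until the seventh success; negative binomial with r=7, p=0.37.
SD(Y) = √[r(1−p)/p²] = √(32.213294) = 5.675676

5.6757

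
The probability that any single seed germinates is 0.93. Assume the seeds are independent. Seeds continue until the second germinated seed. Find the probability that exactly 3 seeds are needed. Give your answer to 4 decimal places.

0.1211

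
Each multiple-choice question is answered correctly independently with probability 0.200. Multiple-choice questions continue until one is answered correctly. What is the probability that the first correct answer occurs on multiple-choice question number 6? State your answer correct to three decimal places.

Geometric (trials to first success), p = 0.20.
P(Y = 6) = (1−p)^5 · p = 0.32768 · 0.20 = 0.06554

0.066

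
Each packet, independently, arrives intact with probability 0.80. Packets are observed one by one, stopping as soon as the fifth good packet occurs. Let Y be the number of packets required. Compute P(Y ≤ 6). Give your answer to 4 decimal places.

0.6554

Finishing within 6 packets ⇔ at least 5 successes in the first 6. With X ~ Binomial(6, 0.80), P(Y ≤ 6) = 1 − P(X ≤ 4).
  k=0: C(6,0)·0.80^0·0.20^6 = 0.000064
  k=1: C(6,1)·0.80^1·0.20^5 = 0.001536
  k=2: C(6,2)·0.80^2·0.20^4 = 0.015360
  k=3: C(6,3)·0.80^3·0.20^3 = 0.081920
  k=4: C(6,4)·0.80^4·0.20^2 = 0.245760
1 − 0.344640 = 0.655360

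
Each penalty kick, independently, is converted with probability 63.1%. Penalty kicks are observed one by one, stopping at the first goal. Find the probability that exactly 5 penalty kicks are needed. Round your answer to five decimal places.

0.01170

Geometric (trials to first success), p = 0.631.
P(Y = 5) = (1−p)^4 · p = 0.01854 · 0.631 = 0.0116986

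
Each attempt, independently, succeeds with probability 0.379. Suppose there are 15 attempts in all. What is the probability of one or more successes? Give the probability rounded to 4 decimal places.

P(at least one) = 1 − P(none) = 1 − (1 − 0.379)^15
= 1 − 0.000788 = 0.999212

0.9992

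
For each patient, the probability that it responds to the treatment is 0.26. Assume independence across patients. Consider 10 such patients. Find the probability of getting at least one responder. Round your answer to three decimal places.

0.951

P(at least one) = 1 − P(none) = 1 − (1 − 0.26)^10
= 1 − 0.04924 = 0.95076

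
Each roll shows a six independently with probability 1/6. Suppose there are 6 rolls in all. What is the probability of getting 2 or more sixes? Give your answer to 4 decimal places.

X ~ Binomial(6, 0.166667); P(X ≥ 2) = Σ C(6,k) p^k (1−p)^(6−k) over k:
  k=2: C(6,2)·0.166667^2·0.833333^4 = 0.200939
  k=3: C(6,3)·0.166667^3·0.833333^3 = 0.053584
  k=4: C(6,4)·0.166667^4·0.833333^2 = 0.008038
  k=5: C(6,5)·0.166667^5·0.833333^1 = 0.000643
  k=6: C(6,6)·0.166667^6·0.833333^0 = 0.000021
Total = 0.263224

0.2632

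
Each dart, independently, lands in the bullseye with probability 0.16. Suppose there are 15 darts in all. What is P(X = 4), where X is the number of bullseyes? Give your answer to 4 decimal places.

0.1314

X ~ Binomial(n=15, p=0.16).
P(X=4) = C(15,4) · p^4 · (1−p)^11
= 1365 · 0.00065536 · 0.14692 = 0.131427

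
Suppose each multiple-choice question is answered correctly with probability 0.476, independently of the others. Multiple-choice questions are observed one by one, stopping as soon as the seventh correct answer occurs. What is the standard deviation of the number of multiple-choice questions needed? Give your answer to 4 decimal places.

Y = total multiple-choice questions until the seventh success; negative binomial with r=7, p=0.476.
SD(Y) = √[r(1−p)/p²] = √(16.188828) = 4.023534

4.0235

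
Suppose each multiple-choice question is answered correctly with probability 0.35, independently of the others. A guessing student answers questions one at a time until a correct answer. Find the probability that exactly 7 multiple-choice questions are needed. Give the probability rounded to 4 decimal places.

0.0264

Geometric (trials to first success), p = 0.35.
P(Y = 7) = (1−p)^6 · p = 0.075419 · 0.35 = 0.026397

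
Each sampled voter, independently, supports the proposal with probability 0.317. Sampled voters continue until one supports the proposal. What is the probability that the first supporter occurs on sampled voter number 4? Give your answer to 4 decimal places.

Geometric (trials to first success), p = 0.317.
P(Y = 4) = (1−p)^3 · p = 0.31861 · 0.317 = 0.101000

0.1010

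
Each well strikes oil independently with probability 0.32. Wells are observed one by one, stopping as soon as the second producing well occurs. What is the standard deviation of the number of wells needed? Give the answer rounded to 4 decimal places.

Y = total wells until the second success; negative binomial with r=2, p=0.32.
SD(Y) = √[r(1−p)/p²] = √(13.281250) = 3.644345

3.6443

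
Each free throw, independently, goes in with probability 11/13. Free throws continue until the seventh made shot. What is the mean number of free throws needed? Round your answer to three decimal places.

Y = total free throws until the seventh success; negative binomial with r=7, p=0.846154.
E[Y] = r / p = 7 / 0.846154 = 8.27273

8.273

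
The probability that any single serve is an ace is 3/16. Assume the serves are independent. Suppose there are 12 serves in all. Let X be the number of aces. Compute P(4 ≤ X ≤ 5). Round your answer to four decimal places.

X ~ Binomial(12, 0.1875); P(4 ≤ X ≤ 5) = Σ C(12,k) p^k (1−p)^(12−k) over k:
  k=4: C(12,4)·0.1875^4·0.8125^8 = 0.116198
  k=5: C(12,5)·0.1875^5·0.8125^7 = 0.042904
Total = 0.159101

0.1591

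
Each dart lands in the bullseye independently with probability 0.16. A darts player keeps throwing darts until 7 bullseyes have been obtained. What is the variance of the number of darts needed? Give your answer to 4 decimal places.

229.6875

Y = total darts until the seventh success; negative binomial with r=7, p=0.16.
Var(Y) = r(1−p)/p² = 7·0.84 / 0.16² = 229.687500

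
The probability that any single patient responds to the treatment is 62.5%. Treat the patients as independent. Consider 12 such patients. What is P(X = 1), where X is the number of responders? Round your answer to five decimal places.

X ~ Binomial(n=12, p=0.625).
P(X=1) = C(12,1) · p^1 · (1−p)^11
= 12 · 0.625 · 2.0623e-05 = 0.0001547

0.00015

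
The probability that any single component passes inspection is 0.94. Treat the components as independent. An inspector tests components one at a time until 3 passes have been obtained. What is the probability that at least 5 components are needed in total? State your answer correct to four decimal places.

0.0199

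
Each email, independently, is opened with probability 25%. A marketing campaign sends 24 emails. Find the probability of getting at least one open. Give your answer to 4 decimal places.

P(at least one) = 1 − P(none) = 1 − (1 − 0.25)^24
= 1 − 0.001003 = 0.998997

0.9990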